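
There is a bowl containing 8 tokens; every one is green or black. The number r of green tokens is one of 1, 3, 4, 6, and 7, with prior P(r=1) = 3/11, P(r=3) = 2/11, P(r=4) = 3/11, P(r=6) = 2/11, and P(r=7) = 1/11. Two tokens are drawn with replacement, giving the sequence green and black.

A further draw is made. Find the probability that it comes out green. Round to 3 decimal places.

For each hypothesis, P(data | H) works out to: P(data | r = 1) = (1/8)(7/8) = 7/64; P(data | r = 3) = (3/8)(5/8) = 15/64; P(data | r = 4) = (4/8)(4/8) = 1/4; P(data | r = 6) = (6/8)(2/8) = 3/16; P(data | r = 7) = (7/8)(1/8) = 7/64.
The prior-weighted likelihoods are 3/11 · 7/64 = 21/704, 2/11 · 15/64 = 15/352, 3/11 · 1/4 = 3/44, 2/11 · 3/16 = 3/88, 1/11 · 7/64 = 7/704; summing to 65/352.
Dividing through by the total gives posterior P(r = 1 | data) = 21/130, P(r = 3 | data) = 3/13, P(r = 4 | data) = 24/65, P(r = 6 | data) = 12/65, P(r = 7 | data) = 7/130.
So P(green next | data) = Σ P(green next | H) P(H | data) = (1/8)(21/130) + (3/8)(3/13) + (1/2)(24/65) + (3/4)(12/65) + (7/8)(7/130) = 31/65.

0.477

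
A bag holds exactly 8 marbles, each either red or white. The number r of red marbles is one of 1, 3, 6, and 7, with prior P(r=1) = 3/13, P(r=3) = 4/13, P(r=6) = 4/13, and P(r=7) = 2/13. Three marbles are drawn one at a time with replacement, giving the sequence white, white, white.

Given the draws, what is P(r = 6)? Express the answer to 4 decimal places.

The likelihood of the observed sequence under each hypothesis: P(data | r = 1) = (7/8)(7/8)(7/8) = 0.66992; P(data | r = 3) = (5/8)(5/8)(5/8) = 0.24414; P(data | r = 6) = (2/8)(2/8)(2/8) = 0.015625; P(data | r = 7) = (1/8)(1/8)(1/8) = 0.0019531.
The prior-weighted likelihoods are 3/13 · 0.66992 = 0.1546, 4/13 · 0.24414 = 0.07512, 4/13 · 0.015625 = 0.0048077, 2/13 · 0.0019531 = 0.00030048; these sum to 0.23483.
Therefore the posterior P(r = 6 | data) = (0.0048077) / (0.23483) = 0.020473.

0.0205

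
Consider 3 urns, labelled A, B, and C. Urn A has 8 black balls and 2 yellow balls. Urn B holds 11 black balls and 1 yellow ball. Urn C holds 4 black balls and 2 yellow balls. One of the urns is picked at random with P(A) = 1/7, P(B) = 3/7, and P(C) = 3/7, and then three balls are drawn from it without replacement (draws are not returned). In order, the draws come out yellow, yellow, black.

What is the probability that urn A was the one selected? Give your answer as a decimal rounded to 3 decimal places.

Compute the likelihood of the observed sequence for each case: P(data | urn A) = (2/10)(1/9)(8/8) = 1/45; P(data | urn B) = (1/12)(0/11) = 0; P(data | urn C) = (2/6)(1/5)(4/4) = 1/15.
The prior-weighted likelihoods are 1/7 · 1/45 = 1/315, 3/7 · 0 = 0, 3/7 · 1/15 = 1/35; summing to 2/63.
So P(urn A | data) = (1/315) / (2/63) = 1/10.

0.100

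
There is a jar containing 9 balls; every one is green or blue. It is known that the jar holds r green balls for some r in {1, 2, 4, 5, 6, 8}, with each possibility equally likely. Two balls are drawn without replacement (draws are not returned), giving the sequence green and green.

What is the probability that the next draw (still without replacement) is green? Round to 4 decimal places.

The likelihood of the observed sequence under each hypothesis: P(data | r = 1) = (1/9)(0/8) = 0; P(data | r = 2) = (2/9)(1/8) = 1/36; P(data | r = 4) = (4/9)(3/8) = 1/6; P(data | r = 5) = (5/9)(4/8) = 5/18; P(data | r = 6) = (6/9)(5/8) = 5/12; P(data | r = 8) = (8/9)(7/8) = 7/9.
Weighting by the prior gives 1/6 · 0 = 0, 1/6 · 1/36 = 1/216, 1/6 · 1/6 = 1/36, 1/6 · 5/18 = 5/108, 1/6 · 5/12 = 5/72, 1/6 · 7/9 = 7/54; with total 5/18.
The posterior is then P(r = 1 | data) = 0, P(r = 2 | data) = 1/60, P(r = 4 | data) = 1/10, P(r = 5 | data) = 1/6, P(r = 6 | data) = 1/4, P(r = 8 | data) = 7/15.
The predictive probability is P(green next | data) = (0)(1/60) + (2/7)(1/10) + (3/7)(1/6) + (4/7)(1/4) + (6/7)(7/15) = 9/14.

0.6429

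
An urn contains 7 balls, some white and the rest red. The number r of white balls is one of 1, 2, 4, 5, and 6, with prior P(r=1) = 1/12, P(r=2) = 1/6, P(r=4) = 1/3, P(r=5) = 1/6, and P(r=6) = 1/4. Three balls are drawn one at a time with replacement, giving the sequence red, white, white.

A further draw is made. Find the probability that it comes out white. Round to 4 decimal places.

0.6413

Compute the likelihood of the observed sequence for each case: P(data | r = 1) = (6/7)(1/7)(1/7) = 0.017493; P(data | r = 2) = (5/7)(2/7)(2/7) = 0.058309; P(data | r = 4) = (3/7)(4/7)(4/7) = 0.13994; P(data | r = 5) = (2/7)(5/7)(5/7) = 0.14577; P(data | r = 6) = (1/7)(6/7)(6/7) = 0.10496.
Multiplying each by its prior: 1/12 · 0.017493 = 0.0014577, 1/6 · 0.058309 = 0.0097182, 1/3 · 0.13994 = 0.046647, 1/6 · 0.14577 = 0.024295, 1/4 · 0.10496 = 0.026239; summing to 0.10836.
Normalising, the posterior is P(r = 1 | data) = 0.013453, P(r = 2 | data) = 0.089686, P(r = 4 | data) = 0.43049, P(r = 5 | data) = 0.22422, P(r = 6 | data) = 0.24215.
The predictive probability is P(white next | data) = (1/7)(0.013453) + (2/7)(0.089686) + (4/7)(0.43049) + (5/7)(0.22422) + (6/7)(0.24215) = 0.64126.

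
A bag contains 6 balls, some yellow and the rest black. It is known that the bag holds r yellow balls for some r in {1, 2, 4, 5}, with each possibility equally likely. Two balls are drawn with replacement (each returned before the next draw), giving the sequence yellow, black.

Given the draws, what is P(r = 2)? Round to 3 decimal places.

Under each hypothesis, the probability of the observed sequence is: P(data | r = 1) = (1/6)(5/6) = 5/36; P(data | r = 2) = (2/6)(4/6) = 2/9; P(data | r = 4) = (4/6)(2/6) = 2/9; P(data | r = 5) = (5/6)(1/6) = 5/36.
Weighting by the prior gives 1/4 · 5/36 = 5/144, 1/4 · 2/9 = 1/18, 1/4 · 2/9 = 1/18, 1/4 · 5/36 = 5/144; summing to 13/72.
So P(r = 2 | data) = (1/18) / (13/72) = 4/13.

0.308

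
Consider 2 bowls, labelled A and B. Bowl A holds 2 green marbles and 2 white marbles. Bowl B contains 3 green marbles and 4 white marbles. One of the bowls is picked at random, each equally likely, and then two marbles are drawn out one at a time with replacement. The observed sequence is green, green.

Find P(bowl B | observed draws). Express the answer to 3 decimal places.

For each hypothesis, P(data | H) works out to: P(data | bowl A) = (2/4)(2/4) = 1/4; P(data | bowl B) = (3/7)(3/7) = 9/49.
Multiplying each by its prior: 1/2 · 1/4 = 1/8, 1/2 · 9/49 = 9/98; these sum to 85/392.
Hence P(bowl B | data) = (9/98) / (85/392) = 36/85.

0.424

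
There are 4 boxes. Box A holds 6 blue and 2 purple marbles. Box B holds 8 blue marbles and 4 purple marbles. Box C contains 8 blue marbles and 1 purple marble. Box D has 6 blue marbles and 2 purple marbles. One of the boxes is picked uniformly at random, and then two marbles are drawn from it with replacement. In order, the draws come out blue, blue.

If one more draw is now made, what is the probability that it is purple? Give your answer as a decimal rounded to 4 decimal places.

0.2192

Compute the likelihood of the observed sequence for each case: P(data | box A) = (6/8)(6/8) = 0.5625; P(data | box B) = (8/12)(8/12) = 0.44444; P(data | box C) = (8/9)(8/9) = 0.79012; P(data | box D) = (6/8)(6/8) = 0.5625.
Weighting by the prior gives 1/4 · 0.5625 = 0.14062, 1/4 · 0.44444 = 0.11111, 1/4 · 0.79012 = 0.19753, 1/4 · 0.5625 = 0.14062; these sum to 0.58989.
Normalising, the posterior is P(box A | data) = 0.23839, P(box B | data) = 0.18836, P(box C | data) = 0.33486, P(box D | data) = 0.23839.
So P(purple next | data) = Σ P(purple next | H) P(H | data) = (1/4)(0.23839) + (1/3)(0.18836) + (1/9)(0.33486) + (1/4)(0.23839) = 0.21919.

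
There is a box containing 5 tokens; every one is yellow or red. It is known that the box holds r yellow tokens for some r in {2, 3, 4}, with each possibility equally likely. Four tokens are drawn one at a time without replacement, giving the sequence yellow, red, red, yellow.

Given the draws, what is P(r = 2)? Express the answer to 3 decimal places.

For each hypothesis, P(data | H) works out to: P(data | r = 2) = (2/5)(3/4)(2/3)(1/2) = 1/10; P(data | r = 3) = (3/5)(2/4)(1/3)(2/2) = 1/10; P(data | r = 4) = (4/5)(1/4)(0/3) = 0.
Weighting by the prior gives 1/3 · 1/10 = 1/30, 1/3 · 1/10 = 1/30, 1/3 · 0 = 0; these sum to 1/15.
By Bayes' rule, P(r = 2 | data) = (1/30) / (1/15) = 1/2.

0.500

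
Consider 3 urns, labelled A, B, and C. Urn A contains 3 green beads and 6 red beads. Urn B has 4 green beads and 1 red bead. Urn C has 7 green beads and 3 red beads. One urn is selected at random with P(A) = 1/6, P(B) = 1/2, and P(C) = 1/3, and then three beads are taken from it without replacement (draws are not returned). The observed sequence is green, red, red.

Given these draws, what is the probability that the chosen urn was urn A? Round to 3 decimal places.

Compute the likelihood of the observed sequence for each case: P(data | urn A) = (3/9)(6/8)(5/7) = 5/28; P(data | urn B) = (4/5)(1/4)(0/3) = 0; P(data | urn C) = (7/10)(3/9)(2/8) = 7/120.
Multiplying each by its prior: 1/6 · 5/28 = 5/168, 1/2 · 0 = 0, 1/3 · 7/120 = 7/360; summing to 31/630.
So P(urn A | data) = (5/168) / (31/630) = 75/124.

0.605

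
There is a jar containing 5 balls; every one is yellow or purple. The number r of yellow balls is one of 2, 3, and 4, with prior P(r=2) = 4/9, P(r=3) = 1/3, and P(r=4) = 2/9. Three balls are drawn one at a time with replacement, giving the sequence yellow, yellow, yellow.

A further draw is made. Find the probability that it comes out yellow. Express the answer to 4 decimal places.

Compute the likelihood of the observed sequence for each case: P(data | r = 2) = (2/5)(2/5)(2/5) = 0.064; P(data | r = 3) = (3/5)(3/5)(3/5) = 0.216; P(data | r = 4) = (4/5)(4/5)(4/5) = 0.512.
The prior-weighted likelihoods are 4/9 · 0.064 = 0.028444, 1/3 · 0.216 = 0.072, 2/9 · 0.512 = 0.11378; these sum to 0.21422.
Normalising, the posterior is P(r = 2 | data) = 0.13278, P(r = 3 | data) = 0.3361, P(r = 4 | data) = 0.53112.
Averaging over the posterior, P(yellow next | data) = (2/5)(0.13278) + (3/5)(0.3361) + (4/5)(0.53112) = 0.67967.

0.6797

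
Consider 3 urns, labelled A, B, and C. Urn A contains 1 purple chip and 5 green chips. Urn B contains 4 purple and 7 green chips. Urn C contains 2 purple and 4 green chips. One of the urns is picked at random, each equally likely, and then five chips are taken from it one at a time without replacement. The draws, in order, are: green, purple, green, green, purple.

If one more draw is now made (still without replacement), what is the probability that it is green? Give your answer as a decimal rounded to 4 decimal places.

0.8649

Compute the likelihood of the observed sequence for each case: P(data | urn A) = (5/6)(1/5)(4/4)(3/3)(0/2) = 0; P(data | urn B) = (7/11)(4/10)(6/9)(5/8)(3/7) = 1/22; P(data | urn C) = (4/6)(2/5)(3/4)(2/3)(1/2) = 1/15.
Multiplying each by its prior: 1/3 · 0 = 0, 1/3 · 1/22 = 1/66, 1/3 · 1/15 = 1/45; with total 37/990.
Normalising, the posterior is P(urn A | data) = 0, P(urn B | data) = 15/37, P(urn C | data) = 22/37.
So P(green next | data) = Σ P(green next | H) P(H | data) = (2/3)(15/37) + (1)(22/37) = 32/37.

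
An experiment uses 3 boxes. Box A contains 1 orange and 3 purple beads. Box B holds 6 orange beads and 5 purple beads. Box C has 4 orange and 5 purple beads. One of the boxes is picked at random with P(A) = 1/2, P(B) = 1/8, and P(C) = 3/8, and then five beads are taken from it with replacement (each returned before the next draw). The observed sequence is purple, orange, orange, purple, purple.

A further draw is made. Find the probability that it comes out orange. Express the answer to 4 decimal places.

Under each hypothesis, the probability of the observed sequence is: P(data | box A) = (3/4)(1/4)(1/4)(3/4)(3/4) = 0.026367; P(data | box B) = (5/11)(6/11)(6/11)(5/11)(5/11) = 0.027941; P(data | box C) = (5/9)(4/9)(4/9)(5/9)(5/9) = 0.03387.
The prior-weighted likelihoods are 1/2 · 0.026367 = 0.013184, 1/8 · 0.027941 = 0.0034927, 3/8 · 0.03387 = 0.012701; with total 0.029378.
Normalising, the posterior is P(box A | data) = 0.44876, P(box B | data) = 0.11889, P(box C | data) = 0.43235.
So P(orange next | data) = Σ P(orange next | H) P(H | data) = (1/4)(0.44876) + (6/11)(0.11889) + (4/9)(0.43235) = 0.36919.

0.3692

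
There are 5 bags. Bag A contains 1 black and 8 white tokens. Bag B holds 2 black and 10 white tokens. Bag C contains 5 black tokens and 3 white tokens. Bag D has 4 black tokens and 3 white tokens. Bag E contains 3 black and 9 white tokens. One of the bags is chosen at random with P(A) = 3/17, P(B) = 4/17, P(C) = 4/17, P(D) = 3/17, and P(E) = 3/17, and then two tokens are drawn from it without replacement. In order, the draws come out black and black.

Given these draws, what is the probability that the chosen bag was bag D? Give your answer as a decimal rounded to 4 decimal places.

0.3452

Compute the likelihood of the observed sequence for each case: P(data | bag A) = (1/9)(0/8) = 0; P(data | bag B) = (2/12)(1/11) = 0.015152; P(data | bag C) = (5/8)(4/7) = 0.35714; P(data | bag D) = (4/7)(3/6) = 0.28571; P(data | bag E) = (3/12)(2/11) = 0.045455.
Multiplying each by its prior: 3/17 · 0 = 0, 4/17 · 0.015152 = 0.0035651, 4/17 · 0.35714 = 0.084034, 3/17 · 0.28571 = 0.05042, 3/17 · 0.045455 = 0.0080214; summing to 0.14604.
By Bayes' rule, P(bag D | data) = (0.05042) / (0.14604) = 0.34525.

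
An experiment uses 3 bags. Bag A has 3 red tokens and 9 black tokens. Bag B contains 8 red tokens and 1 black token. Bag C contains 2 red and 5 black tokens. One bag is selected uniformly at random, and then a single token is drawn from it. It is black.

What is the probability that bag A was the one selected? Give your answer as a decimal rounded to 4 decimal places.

0.4761

For each hypothesis, P(data | H) works out to: P(data | bag A) = (9/12) = 3/4; P(data | bag B) = (1/9) = 1/9; P(data | bag C) = (5/7) = 5/7.
Weighting by the prior gives 1/3 · 3/4 = 1/4, 1/3 · 1/9 = 1/27, 1/3 · 5/7 = 5/21; summing to 397/756.
By Bayes' rule, P(bag A | data) = (1/4) / (397/756) = 189/397.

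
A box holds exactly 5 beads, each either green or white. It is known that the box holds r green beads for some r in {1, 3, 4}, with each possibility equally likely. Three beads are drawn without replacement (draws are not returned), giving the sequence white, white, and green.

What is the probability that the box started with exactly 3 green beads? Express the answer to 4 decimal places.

The likelihood of the observed sequence under each hypothesis: P(data | r = 1) = (4/5)(3/4)(1/3) = 1/5; P(data | r = 3) = (2/5)(1/4)(3/3) = 1/10; P(data | r = 4) = (1/5)(0/4) = 0.
Multiplying each by its prior: 1/3 · 1/5 = 1/15, 1/3 · 1/10 = 1/30, 1/3 · 0 = 0; summing to 1/10.
So P(r = 3 | data) = (1/30) / (1/10) = 1/3.

0.3333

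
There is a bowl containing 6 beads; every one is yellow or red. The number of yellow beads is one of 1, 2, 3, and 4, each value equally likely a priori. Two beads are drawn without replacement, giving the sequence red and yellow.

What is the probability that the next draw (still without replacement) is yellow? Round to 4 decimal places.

Under each hypothesis, the probability of the observed sequence is: P(data | r = 1) = (5/6)(1/5) = 1/6; P(data | r = 2) = (4/6)(2/5) = 4/15; P(data | r = 3) = (3/6)(3/5) = 3/10; P(data | r = 4) = (2/6)(4/5) = 4/15.
The prior-weighted likelihoods are 1/4 · 1/6 = 1/24, 1/4 · 4/15 = 1/15, 1/4 · 3/10 = 3/40, 1/4 · 4/15 = 1/15; summing to 1/4.
Normalising, the posterior is P(r = 1 | data) = 1/6, P(r = 2 | data) = 4/15, P(r = 3 | data) = 3/10, P(r = 4 | data) = 4/15.
The predictive probability is P(yellow next | data) = (0)(1/6) + (1/4)(4/15) + (1/2)(3/10) + (3/4)(4/15) = 5/12.

0.4167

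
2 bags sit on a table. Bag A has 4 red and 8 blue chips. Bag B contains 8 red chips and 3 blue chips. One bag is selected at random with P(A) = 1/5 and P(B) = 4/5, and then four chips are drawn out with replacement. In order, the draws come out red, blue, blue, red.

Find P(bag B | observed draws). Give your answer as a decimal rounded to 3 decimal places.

0.761

Under each hypothesis, the probability of the observed sequence is: P(data | bag A) = (4/12)(8/12)(8/12)(4/12) = 0.049383; P(data | bag B) = (8/11)(3/11)(3/11)(8/11) = 0.039342.
The prior-weighted likelihoods are 1/5 · 0.049383 = 0.0098765, 4/5 · 0.039342 = 0.031473; these sum to 0.04135.
Hence P(bag B | data) = (0.031473) / (0.04135) = 0.76115.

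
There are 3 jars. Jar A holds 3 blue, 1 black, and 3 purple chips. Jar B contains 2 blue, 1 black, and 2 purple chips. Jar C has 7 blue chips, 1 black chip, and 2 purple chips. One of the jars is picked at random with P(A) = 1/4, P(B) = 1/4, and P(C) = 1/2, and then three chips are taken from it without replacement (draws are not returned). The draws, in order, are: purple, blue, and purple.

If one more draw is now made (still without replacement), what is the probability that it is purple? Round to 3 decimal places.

Compute the likelihood of the observed sequence for each case: P(data | jar A) = (3/7)(3/6)(2/5) = 0.085714; P(data | jar B) = (2/5)(2/4)(1/3) = 0.066667; P(data | jar C) = (2/10)(7/9)(1/8) = 0.019444.
Weighting by the prior gives 1/4 · 0.085714 = 0.021429, 1/4 · 0.066667 = 0.016667, 1/2 · 0.019444 = 0.0097222; with total 0.047817.
The posterior is then P(jar A | data) = 0.44813, P(jar B | data) = 0.34855, P(jar C | data) = 0.20332.
So P(purple next | data) = Σ P(purple next | H) P(H | data) = (1/4)(0.44813) + (0)(0.34855) + (0)(0.20332) = 0.11203.

0.112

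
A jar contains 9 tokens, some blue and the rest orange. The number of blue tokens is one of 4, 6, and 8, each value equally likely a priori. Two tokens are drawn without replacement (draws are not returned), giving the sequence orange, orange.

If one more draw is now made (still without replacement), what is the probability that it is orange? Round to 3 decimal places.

Under each hypothesis, the probability of the observed sequence is: P(data | r = 4) = (5/9)(4/8) = 5/18; P(data | r = 6) = (3/9)(2/8) = 1/12; P(data | r = 8) = (1/9)(0/8) = 0.
The prior-weighted likelihoods are 1/3 · 5/18 = 5/54, 1/3 · 1/12 = 1/36, 1/3 · 0 = 0; with total 13/108.
The posterior is then P(r = 4 | data) = 10/13, P(r = 6 | data) = 3/13, P(r = 8 | data) = 0.
Averaging over the posterior, P(orange next | data) = (3/7)(10/13) + (1/7)(3/13) = 33/91.

0.363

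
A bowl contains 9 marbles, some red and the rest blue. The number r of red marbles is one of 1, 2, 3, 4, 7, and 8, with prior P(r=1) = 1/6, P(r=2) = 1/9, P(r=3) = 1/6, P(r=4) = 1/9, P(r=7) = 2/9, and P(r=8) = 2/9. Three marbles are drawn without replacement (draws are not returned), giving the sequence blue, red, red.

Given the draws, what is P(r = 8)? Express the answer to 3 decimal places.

0.275

Under each hypothesis, the probability of the observed sequence is: P(data | r = 1) = (8/9)(1/8)(0/7) = 0; P(data | r = 2) = (7/9)(2/8)(1/7) = 1/36; P(data | r = 3) = (6/9)(3/8)(2/7) = 1/14; P(data | r = 4) = (5/9)(4/8)(3/7) = 5/42; P(data | r = 7) = (2/9)(7/8)(6/7) = 1/6; P(data | r = 8) = (1/9)(8/8)(7/7) = 1/9.
Weighting by the prior gives 1/6 · 0 = 0, 1/9 · 1/36 = 1/324, 1/6 · 1/14 = 1/84, 1/9 · 5/42 = 5/378, 2/9 · 1/6 = 1/27, 2/9 · 1/9 = 2/81; with total 17/189.
Hence P(r = 8 | data) = (2/81) / (17/189) = 14/51.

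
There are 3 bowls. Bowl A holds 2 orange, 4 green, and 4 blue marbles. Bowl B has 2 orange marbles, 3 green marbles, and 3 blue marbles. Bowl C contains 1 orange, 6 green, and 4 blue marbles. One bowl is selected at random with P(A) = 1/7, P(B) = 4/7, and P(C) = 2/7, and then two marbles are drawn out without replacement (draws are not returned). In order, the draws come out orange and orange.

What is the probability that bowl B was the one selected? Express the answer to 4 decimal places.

For each hypothesis, P(data | H) works out to: P(data | bowl A) = (2/10)(1/9) = 0.022222; P(data | bowl B) = (2/8)(1/7) = 0.035714; P(data | bowl C) = (1/11)(0/10) = 0.
Multiplying each by its prior: 1/7 · 0.022222 = 0.0031746, 4/7 · 0.035714 = 0.020408, 2/7 · 0 = 0; summing to 0.023583.
Therefore the posterior P(bowl B | data) = (0.020408) / (0.023583) = 0.86538.

0.8654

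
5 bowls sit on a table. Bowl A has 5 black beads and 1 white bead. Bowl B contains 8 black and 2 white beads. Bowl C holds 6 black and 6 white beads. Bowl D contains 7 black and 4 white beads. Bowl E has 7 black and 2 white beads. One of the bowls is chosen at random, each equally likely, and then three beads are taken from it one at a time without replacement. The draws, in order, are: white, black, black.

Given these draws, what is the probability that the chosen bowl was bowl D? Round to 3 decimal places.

Compute the likelihood of the observed sequence for each case: P(data | bowl A) = (1/6)(5/5)(4/4) = 0.16667; P(data | bowl B) = (2/10)(8/9)(7/8) = 0.15556; P(data | bowl C) = (6/12)(6/11)(5/10) = 0.13636; P(data | bowl D) = (4/11)(7/10)(6/9) = 0.1697; P(data | bowl E) = (2/9)(7/8)(6/7) = 0.16667.
Multiplying each by its prior: 1/5 · 0.16667 = 0.033333, 1/5 · 0.15556 = 0.031111, 1/5 · 0.13636 = 0.027273, 1/5 · 0.1697 = 0.033939, 1/5 · 0.16667 = 0.033333; these sum to 0.15899.
So P(bowl D | data) = (0.033939) / (0.15899) = 0.21347.

0.213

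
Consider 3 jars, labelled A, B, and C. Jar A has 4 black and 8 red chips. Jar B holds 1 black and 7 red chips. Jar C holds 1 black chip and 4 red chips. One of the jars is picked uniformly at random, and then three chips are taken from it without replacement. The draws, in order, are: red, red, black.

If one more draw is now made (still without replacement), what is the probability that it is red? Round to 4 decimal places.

For each hypothesis, P(data | H) works out to: P(data | jar A) = (8/12)(7/11)(4/10) = 0.1697; P(data | jar B) = (7/8)(6/7)(1/6) = 0.125; P(data | jar C) = (4/5)(3/4)(1/3) = 0.2.
Multiplying each by its prior: 1/3 · 0.1697 = 0.056566, 1/3 · 0.125 = 0.041667, 1/3 · 0.2 = 0.066667; summing to 0.1649.
The posterior is then P(jar A | data) = 0.34303, P(jar B | data) = 0.25268, P(jar C | data) = 0.40429.
The predictive probability is P(red next | data) = (2/3)(0.34303) + (1)(0.25268) + (1)(0.40429) = 0.88566.

0.8857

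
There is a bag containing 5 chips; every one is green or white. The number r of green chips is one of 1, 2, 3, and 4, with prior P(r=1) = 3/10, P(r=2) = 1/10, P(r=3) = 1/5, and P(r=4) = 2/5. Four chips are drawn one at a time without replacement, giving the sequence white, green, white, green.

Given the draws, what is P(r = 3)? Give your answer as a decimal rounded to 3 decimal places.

0.667

For each hypothesis, P(data | H) works out to: P(data | r = 1) = (4/5)(1/4)(3/3)(0/2) = 0; P(data | r = 2) = (3/5)(2/4)(2/3)(1/2) = 1/10; P(data | r = 3) = (2/5)(3/4)(1/3)(2/2) = 1/10; P(data | r = 4) = (1/5)(4/4)(0/3) = 0.
Weighting by the prior gives 3/10 · 0 = 0, 1/10 · 1/10 = 1/100, 1/5 · 1/10 = 1/50, 2/5 · 0 = 0; with total 3/100.
So P(r = 3 | data) = (1/50) / (3/100) = 2/3.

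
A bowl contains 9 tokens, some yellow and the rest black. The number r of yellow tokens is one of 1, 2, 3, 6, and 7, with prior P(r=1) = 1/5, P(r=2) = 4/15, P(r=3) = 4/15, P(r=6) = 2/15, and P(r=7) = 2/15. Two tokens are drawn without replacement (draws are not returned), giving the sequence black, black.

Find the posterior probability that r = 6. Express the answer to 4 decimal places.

The likelihood of the observed sequence under each hypothesis: P(data | r = 1) = (8/9)(7/8) = 7/9; P(data | r = 2) = (7/9)(6/8) = 7/12; P(data | r = 3) = (6/9)(5/8) = 5/12; P(data | r = 6) = (3/9)(2/8) = 1/12; P(data | r = 7) = (2/9)(1/8) = 1/36.
Weighting by the prior gives 1/5 · 7/9 = 7/45, 4/15 · 7/12 = 7/45, 4/15 · 5/12 = 1/9, 2/15 · 1/12 = 1/90, 2/15 · 1/36 = 1/270; with total 59/135.
Therefore the posterior P(r = 6 | data) = (1/90) / (59/135) = 3/118.

0.0254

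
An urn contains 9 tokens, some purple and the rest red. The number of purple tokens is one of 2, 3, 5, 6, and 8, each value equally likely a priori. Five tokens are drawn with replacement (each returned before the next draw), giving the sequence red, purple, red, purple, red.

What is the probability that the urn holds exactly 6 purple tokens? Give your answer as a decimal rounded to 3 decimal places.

0.163

Compute the likelihood of the observed sequence for each case: P(data | r = 2) = (7/9)(2/9)(7/9)(2/9)(7/9) = 0.023235; P(data | r = 3) = (6/9)(3/9)(6/9)(3/9)(6/9) = 0.032922; P(data | r = 5) = (4/9)(5/9)(4/9)(5/9)(4/9) = 0.027096; P(data | r = 6) = (3/9)(6/9)(3/9)(6/9)(3/9) = 0.016461; P(data | r = 8) = (1/9)(8/9)(1/9)(8/9)(1/9) = 0.0010838.
Multiplying each by its prior: 1/5 · 0.023235 = 0.004647, 1/5 · 0.032922 = 0.0065844, 1/5 · 0.027096 = 0.0054192, 1/5 · 0.016461 = 0.0032922, 1/5 · 0.0010838 = 0.00021677; these sum to 0.02016.
So P(r = 6 | data) = (0.0032922) / (0.02016) = 0.16331.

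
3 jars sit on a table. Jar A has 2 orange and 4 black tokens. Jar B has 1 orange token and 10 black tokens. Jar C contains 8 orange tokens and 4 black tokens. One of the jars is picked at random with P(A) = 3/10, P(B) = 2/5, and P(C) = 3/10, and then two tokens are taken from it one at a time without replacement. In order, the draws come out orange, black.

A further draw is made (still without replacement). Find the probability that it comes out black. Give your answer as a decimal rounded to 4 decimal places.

0.6250

Compute the likelihood of the observed sequence for each case: P(data | jar A) = (2/6)(4/5) = 4/15; P(data | jar B) = (1/11)(10/10) = 1/11; P(data | jar C) = (8/12)(4/11) = 8/33.
The prior-weighted likelihoods are 3/10 · 4/15 = 2/25, 2/5 · 1/11 = 2/55, 3/10 · 8/33 = 4/55; these sum to 52/275.
Dividing through by the total gives posterior P(jar A | data) = 11/26, P(jar B | data) = 5/26, P(jar C | data) = 5/13.
Averaging over the posterior, P(black next | data) = (3/4)(11/26) + (1)(5/26) + (3/10)(5/13) = 5/8.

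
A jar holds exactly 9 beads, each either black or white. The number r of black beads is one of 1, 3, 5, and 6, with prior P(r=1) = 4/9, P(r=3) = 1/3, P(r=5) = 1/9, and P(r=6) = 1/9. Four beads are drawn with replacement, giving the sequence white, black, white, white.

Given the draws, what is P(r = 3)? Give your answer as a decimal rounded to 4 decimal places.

For each hypothesis, P(data | H) works out to: P(data | r = 1) = (8/9)(1/9)(8/9)(8/9) = 0.078037; P(data | r = 3) = (6/9)(3/9)(6/9)(6/9) = 0.098765; P(data | r = 5) = (4/9)(5/9)(4/9)(4/9) = 0.048773; P(data | r = 6) = (3/9)(6/9)(3/9)(3/9) = 0.024691.
The prior-weighted likelihoods are 4/9 · 0.078037 = 0.034683, 1/3 · 0.098765 = 0.032922, 1/9 · 0.048773 = 0.0054192, 1/9 · 0.024691 = 0.0027435; with total 0.075768.
Hence P(r = 3 | data) = (0.032922) / (0.075768) = 0.43451.

0.4345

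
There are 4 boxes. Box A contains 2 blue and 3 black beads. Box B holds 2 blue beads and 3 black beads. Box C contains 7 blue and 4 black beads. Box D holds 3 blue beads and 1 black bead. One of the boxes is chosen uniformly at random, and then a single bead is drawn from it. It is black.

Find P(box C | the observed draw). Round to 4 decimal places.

Under each hypothesis, the probability of this draw is: P(data | box A) = (3/5) = 3/5; P(data | box B) = (3/5) = 3/5; P(data | box C) = (4/11) = 4/11; P(data | box D) = (1/4) = 1/4.
Weighting by the prior gives 1/4 · 3/5 = 3/20, 1/4 · 3/5 = 3/20, 1/4 · 4/11 = 1/11, 1/4 · 1/4 = 1/16; with total 399/880.
Therefore the posterior P(box C | data) = (1/11) / (399/880) = 80/399.

0.2005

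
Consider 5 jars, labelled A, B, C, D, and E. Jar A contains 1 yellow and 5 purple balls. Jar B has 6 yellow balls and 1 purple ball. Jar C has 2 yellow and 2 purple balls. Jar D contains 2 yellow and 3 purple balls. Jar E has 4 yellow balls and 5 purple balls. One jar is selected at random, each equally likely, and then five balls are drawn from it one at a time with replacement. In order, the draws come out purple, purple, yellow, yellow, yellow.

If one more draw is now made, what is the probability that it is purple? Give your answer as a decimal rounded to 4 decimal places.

Compute the likelihood of the observed sequence for each case: P(data | jar A) = (5/6)(5/6)(1/6)(1/6)(1/6) = 0.003215; P(data | jar B) = (1/7)(1/7)(6/7)(6/7)(6/7) = 0.012852; P(data | jar C) = (2/4)(2/4)(2/4)(2/4)(2/4) = 0.03125; P(data | jar D) = (3/5)(3/5)(2/5)(2/5)(2/5) = 0.02304; P(data | jar E) = (5/9)(5/9)(4/9)(4/9)(4/9) = 0.027096.
Multiplying each by its prior: 1/5 · 0.003215 = 0.000643, 1/5 · 0.012852 = 0.0025704, 1/5 · 0.03125 = 0.00625, 1/5 · 0.02304 = 0.004608, 1/5 · 0.027096 = 0.0054192; with total 0.019491.
Dividing through by the total gives posterior P(jar A | data) = 0.03299, P(jar B | data) = 0.13188, P(jar C | data) = 0.32067, P(jar D | data) = 0.23642, P(jar E | data) = 0.27804.
The predictive probability is P(purple next | data) = (5/6)(0.03299) + (1/7)(0.13188) + (1/2)(0.32067) + (3/5)(0.23642) + (5/9)(0.27804) = 0.50299.

0.5030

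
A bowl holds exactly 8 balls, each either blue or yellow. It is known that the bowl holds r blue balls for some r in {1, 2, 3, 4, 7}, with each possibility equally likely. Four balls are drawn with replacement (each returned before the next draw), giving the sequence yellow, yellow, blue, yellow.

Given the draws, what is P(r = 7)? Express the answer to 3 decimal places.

The likelihood of the observed sequence under each hypothesis: P(data | r = 1) = (7/8)(7/8)(1/8)(7/8) = 0.08374; P(data | r = 2) = (6/8)(6/8)(2/8)(6/8) = 0.10547; P(data | r = 3) = (5/8)(5/8)(3/8)(5/8) = 0.091553; P(data | r = 4) = (4/8)(4/8)(4/8)(4/8) = 0.0625; P(data | r = 7) = (1/8)(1/8)(7/8)(1/8) = 0.001709.
The prior-weighted likelihoods are 1/5 · 0.08374 = 0.016748, 1/5 · 0.10547 = 0.021094, 1/5 · 0.091553 = 0.018311, 1/5 · 0.0625 = 0.0125, 1/5 · 0.001709 = 0.0003418; summing to 0.068994.
Hence P(r = 7 | data) = (0.0003418) / (0.068994) = 0.004954.

0.005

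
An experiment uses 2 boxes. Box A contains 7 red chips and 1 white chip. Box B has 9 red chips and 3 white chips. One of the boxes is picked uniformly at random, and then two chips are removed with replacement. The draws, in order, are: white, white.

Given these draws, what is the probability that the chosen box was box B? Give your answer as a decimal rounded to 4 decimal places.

The likelihood of the observed sequence under each hypothesis: P(data | box A) = (1/8)(1/8) = 1/64; P(data | box B) = (3/12)(3/12) = 1/16.
Weighting by the prior gives 1/2 · 1/64 = 1/128, 1/2 · 1/16 = 1/32; these sum to 5/128.
Hence P(box B | data) = (1/32) / (5/128) = 4/5.

0.8000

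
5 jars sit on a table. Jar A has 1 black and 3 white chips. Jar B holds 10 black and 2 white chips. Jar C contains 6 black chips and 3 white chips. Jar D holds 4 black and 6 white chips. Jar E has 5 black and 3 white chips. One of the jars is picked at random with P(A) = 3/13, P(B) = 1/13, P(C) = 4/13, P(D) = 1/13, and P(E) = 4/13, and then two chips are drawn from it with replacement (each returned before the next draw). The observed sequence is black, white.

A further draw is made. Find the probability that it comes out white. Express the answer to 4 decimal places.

0.4469

For each hypothesis, P(data | H) works out to: P(data | jar A) = (1/4)(3/4) = 0.1875; P(data | jar B) = (10/12)(2/12) = 0.13889; P(data | jar C) = (6/9)(3/9) = 0.22222; P(data | jar D) = (4/10)(6/10) = 0.24; P(data | jar E) = (5/8)(3/8) = 0.23438.
Weighting by the prior gives 3/13 · 0.1875 = 0.043269, 1/13 · 0.13889 = 0.010684, 4/13 · 0.22222 = 0.068376, 1/13 · 0.24 = 0.018462, 4/13 · 0.23438 = 0.072115; with total 0.21291.
Dividing through by the total gives posterior P(jar A | data) = 0.20323, P(jar B | data) = 0.050181, P(jar C | data) = 0.32116, P(jar D | data) = 0.086712, P(jar E | data) = 0.33872.
So P(white next | data) = Σ P(white next | H) P(H | data) = (3/4)(0.20323) + (1/6)(0.050181) + (1/3)(0.32116) + (3/5)(0.086712) + (3/8)(0.33872) = 0.44689.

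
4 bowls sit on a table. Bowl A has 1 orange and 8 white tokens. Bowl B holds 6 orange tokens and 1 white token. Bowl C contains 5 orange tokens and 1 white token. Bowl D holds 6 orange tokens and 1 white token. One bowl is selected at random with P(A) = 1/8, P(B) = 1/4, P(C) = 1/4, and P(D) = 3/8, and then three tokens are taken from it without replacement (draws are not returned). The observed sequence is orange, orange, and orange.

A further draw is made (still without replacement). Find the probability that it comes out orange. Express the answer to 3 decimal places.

0.728

The likelihood of the observed sequence under each hypothesis: P(data | bowl A) = (1/9)(0/8) = 0; P(data | bowl B) = (6/7)(5/6)(4/5) = 4/7; P(data | bowl C) = (5/6)(4/5)(3/4) = 1/2; P(data | bowl D) = (6/7)(5/6)(4/5) = 4/7.
Multiplying each by its prior: 1/8 · 0 = 0, 1/4 · 4/7 = 1/7, 1/4 · 1/2 = 1/8, 3/8 · 4/7 = 3/14; these sum to 27/56.
Dividing through by the total gives posterior P(bowl A | data) = 0, P(bowl B | data) = 8/27, P(bowl C | data) = 7/27, P(bowl D | data) = 4/9.
The predictive probability is P(orange next | data) = (3/4)(8/27) + (2/3)(7/27) + (3/4)(4/9) = 59/81.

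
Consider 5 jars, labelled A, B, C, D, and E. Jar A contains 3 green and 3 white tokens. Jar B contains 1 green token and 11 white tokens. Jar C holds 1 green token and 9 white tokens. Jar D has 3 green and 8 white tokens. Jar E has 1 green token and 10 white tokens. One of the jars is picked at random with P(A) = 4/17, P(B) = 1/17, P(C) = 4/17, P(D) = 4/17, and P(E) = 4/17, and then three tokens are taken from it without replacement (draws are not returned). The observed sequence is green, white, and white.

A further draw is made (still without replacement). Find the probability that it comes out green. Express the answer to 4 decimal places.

Compute the likelihood of the observed sequence for each case: P(data | jar A) = (3/6)(3/5)(2/4) = 0.15; P(data | jar B) = (1/12)(11/11)(10/10) = 0.083333; P(data | jar C) = (1/10)(9/9)(8/8) = 0.1; P(data | jar D) = (3/11)(8/10)(7/9) = 0.1697; P(data | jar E) = (1/11)(10/10)(9/9) = 0.090909.
Multiplying each by its prior: 4/17 · 0.15 = 0.035294, 1/17 · 0.083333 = 0.004902, 4/17 · 0.1 = 0.023529, 4/17 · 0.1697 = 0.039929, 4/17 · 0.090909 = 0.02139; summing to 0.12504.
Normalising, the posterior is P(jar A | data) = 0.28225, P(jar B | data) = 0.039202, P(jar C | data) = 0.18817, P(jar D | data) = 0.31932, P(jar E | data) = 0.17106.
Averaging over the posterior, P(green next | data) = (2/3)(0.28225) + (0)(0.039202) + (0)(0.18817) + (1/4)(0.31932) + (0)(0.17106) = 0.268.

0.2680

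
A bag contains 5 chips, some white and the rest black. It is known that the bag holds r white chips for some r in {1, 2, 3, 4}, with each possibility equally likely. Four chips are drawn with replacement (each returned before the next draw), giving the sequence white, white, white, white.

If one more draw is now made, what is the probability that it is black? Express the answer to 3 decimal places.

0.266

The likelihood of the observed sequence under each hypothesis: P(data | r = 1) = (1/5)(1/5)(1/5)(1/5) = 0.0016; P(data | r = 2) = (2/5)(2/5)(2/5)(2/5) = 0.0256; P(data | r = 3) = (3/5)(3/5)(3/5)(3/5) = 0.1296; P(data | r = 4) = (4/5)(4/5)(4/5)(4/5) = 0.4096.
Weighting by the prior gives 1/4 · 0.0016 = 0.0004, 1/4 · 0.0256 = 0.0064, 1/4 · 0.1296 = 0.0324, 1/4 · 0.4096 = 0.1024; with total 0.1416.
Normalising, the posterior is P(r = 1 | data) = 0.0028249, P(r = 2 | data) = 0.045198, P(r = 3 | data) = 0.22881, P(r = 4 | data) = 0.72316.
The predictive probability is P(black next | data) = (4/5)(0.0028249) + (3/5)(0.045198) + (2/5)(0.22881) + (1/5)(0.72316) = 0.26554.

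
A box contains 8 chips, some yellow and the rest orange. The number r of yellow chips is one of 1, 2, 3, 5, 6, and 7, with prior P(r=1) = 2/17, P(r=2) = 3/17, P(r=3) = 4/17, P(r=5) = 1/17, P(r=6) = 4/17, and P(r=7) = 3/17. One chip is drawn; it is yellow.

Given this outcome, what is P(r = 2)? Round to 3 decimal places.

0.086

For each hypothesis, P(data | H) works out to: P(data | r = 1) = (1/8) = 1/8; P(data | r = 2) = (2/8) = 1/4; P(data | r = 3) = (3/8) = 3/8; P(data | r = 5) = (5/8) = 5/8; P(data | r = 6) = (6/8) = 3/4; P(data | r = 7) = (7/8) = 7/8.
Multiplying each by its prior: 2/17 · 1/8 = 1/68, 3/17 · 1/4 = 3/68, 4/17 · 3/8 = 3/34, 1/17 · 5/8 = 5/136, 4/17 · 3/4 = 3/17, 3/17 · 7/8 = 21/136; these sum to 35/68.
Therefore the posterior P(r = 2 | data) = (3/68) / (35/68) = 3/35.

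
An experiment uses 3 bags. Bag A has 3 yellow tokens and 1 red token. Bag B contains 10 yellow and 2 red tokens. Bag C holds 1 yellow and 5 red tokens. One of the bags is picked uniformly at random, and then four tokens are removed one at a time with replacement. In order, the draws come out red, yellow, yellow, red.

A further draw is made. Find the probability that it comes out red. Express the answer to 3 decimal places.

Under each hypothesis, the probability of the observed sequence is: P(data | bag A) = (1/4)(3/4)(3/4)(1/4) = 0.035156; P(data | bag B) = (2/12)(10/12)(10/12)(2/12) = 0.01929; P(data | bag C) = (5/6)(1/6)(1/6)(5/6) = 0.01929.
Multiplying each by its prior: 1/3 · 0.035156 = 0.011719, 1/3 · 0.01929 = 0.00643, 1/3 · 0.01929 = 0.00643; these sum to 0.024579.
The posterior is then P(bag A | data) = 0.47678, P(bag B | data) = 0.26161, P(bag C | data) = 0.26161.
Averaging over the posterior, P(red next | data) = (1/4)(0.47678) + (1/6)(0.26161) + (5/6)(0.26161) = 0.3808.

0.381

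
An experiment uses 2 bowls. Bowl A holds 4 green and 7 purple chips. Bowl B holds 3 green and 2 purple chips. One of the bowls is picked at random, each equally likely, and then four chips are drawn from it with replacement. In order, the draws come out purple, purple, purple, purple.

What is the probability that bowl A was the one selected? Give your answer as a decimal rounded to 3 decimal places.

0.865

The likelihood of the observed sequence under each hypothesis: P(data | bowl A) = (7/11)(7/11)(7/11)(7/11) = 0.16399; P(data | bowl B) = (2/5)(2/5)(2/5)(2/5) = 0.0256.
Multiplying each by its prior: 1/2 · 0.16399 = 0.081996, 1/2 · 0.0256 = 0.0128; these sum to 0.094796.
By Bayes' rule, P(bowl A | data) = (0.081996) / (0.094796) = 0.86497.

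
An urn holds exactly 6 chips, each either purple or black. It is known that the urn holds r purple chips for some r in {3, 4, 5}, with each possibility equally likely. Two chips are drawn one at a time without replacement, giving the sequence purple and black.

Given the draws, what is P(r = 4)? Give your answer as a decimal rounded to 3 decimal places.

0.364

Under each hypothesis, the probability of the observed sequence is: P(data | r = 3) = (3/6)(3/5) = 3/10; P(data | r = 4) = (4/6)(2/5) = 4/15; P(data | r = 5) = (5/6)(1/5) = 1/6.
The prior-weighted likelihoods are 1/3 · 3/10 = 1/10, 1/3 · 4/15 = 4/45, 1/3 · 1/6 = 1/18; summing to 11/45.
By Bayes' rule, P(r = 4 | data) = (4/45) / (11/45) = 4/11.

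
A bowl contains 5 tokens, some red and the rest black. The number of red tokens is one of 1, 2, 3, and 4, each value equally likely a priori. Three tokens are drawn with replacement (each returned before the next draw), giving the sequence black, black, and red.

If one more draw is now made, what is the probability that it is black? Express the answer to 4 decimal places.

0.5840

Under each hypothesis, the probability of the observed sequence is: P(data | r = 1) = (4/5)(4/5)(1/5) = 16/125; P(data | r = 2) = (3/5)(3/5)(2/5) = 18/125; P(data | r = 3) = (2/5)(2/5)(3/5) = 12/125; P(data | r = 4) = (1/5)(1/5)(4/5) = 4/125.
Multiplying each by its prior: 1/4 · 16/125 = 4/125, 1/4 · 18/125 = 9/250, 1/4 · 12/125 = 3/125, 1/4 · 4/125 = 1/125; summing to 1/10.
The posterior is then P(r = 1 | data) = 8/25, P(r = 2 | data) = 9/25, P(r = 3 | data) = 6/25, P(r = 4 | data) = 2/25.
The predictive probability is P(black next | data) = (4/5)(8/25) + (3/5)(9/25) + (2/5)(6/25) + (1/5)(2/25) = 73/125.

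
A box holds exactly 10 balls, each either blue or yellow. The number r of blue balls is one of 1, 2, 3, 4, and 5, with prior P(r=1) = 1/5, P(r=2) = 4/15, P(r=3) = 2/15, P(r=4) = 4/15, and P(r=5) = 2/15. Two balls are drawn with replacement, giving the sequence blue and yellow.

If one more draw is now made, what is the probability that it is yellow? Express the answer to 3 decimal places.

0.672

Under each hypothesis, the probability of the observed sequence is: P(data | r = 1) = (1/10)(9/10) = 9/100; P(data | r = 2) = (2/10)(8/10) = 4/25; P(data | r = 3) = (3/10)(7/10) = 21/100; P(data | r = 4) = (4/10)(6/10) = 6/25; P(data | r = 5) = (5/10)(5/10) = 1/4.
The prior-weighted likelihoods are 1/5 · 9/100 = 9/500, 4/15 · 4/25 = 16/375, 2/15 · 21/100 = 7/250, 4/15 · 6/25 = 8/125, 2/15 · 1/4 = 1/30; with total 93/500.
The posterior is then P(r = 1 | data) = 3/31, P(r = 2 | data) = 64/279, P(r = 3 | data) = 14/93, P(r = 4 | data) = 32/93, P(r = 5 | data) = 50/279.
Averaging over the posterior, P(yellow next | data) = (9/10)(3/31) + (4/5)(64/279) + (7/10)(14/93) + (3/5)(32/93) + (1/2)(50/279) = 125/186.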